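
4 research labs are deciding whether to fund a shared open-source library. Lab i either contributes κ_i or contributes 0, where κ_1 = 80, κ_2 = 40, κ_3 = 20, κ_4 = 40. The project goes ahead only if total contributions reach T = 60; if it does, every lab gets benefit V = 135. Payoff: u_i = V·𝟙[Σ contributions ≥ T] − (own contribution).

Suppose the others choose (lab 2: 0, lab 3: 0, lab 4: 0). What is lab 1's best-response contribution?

80

Others' total = 0. Contributing 80 brings total to 80 ≥ 60: gain V − κ_1 = 55.
Best response: 80.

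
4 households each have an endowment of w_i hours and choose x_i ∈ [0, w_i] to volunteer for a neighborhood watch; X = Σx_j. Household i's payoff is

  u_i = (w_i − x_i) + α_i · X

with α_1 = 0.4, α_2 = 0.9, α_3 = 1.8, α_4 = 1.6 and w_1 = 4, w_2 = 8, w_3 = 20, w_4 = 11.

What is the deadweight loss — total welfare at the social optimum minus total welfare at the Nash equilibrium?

∂u_i/∂x_i = α_i − 1, so household i contributes w_i if α_i > 1, else 0.
α_i > 1 for i ∈ {3, 4}; NE contributions (0, 0, 20, 11), X = 31.
W^NE = Σw_i − X^NE + (Σα_i)·X^NE = 43 + 3.7·31 = 157.7.
Planner: ∂(Σu_j)/∂x_i = Σα_j − 1 = 3.7 > 0, so everyone contributes w_i; X^SO = 43, W^SO = 43 + 3.7·43 = 202.1.
Deadweight loss = 44.4.

44.4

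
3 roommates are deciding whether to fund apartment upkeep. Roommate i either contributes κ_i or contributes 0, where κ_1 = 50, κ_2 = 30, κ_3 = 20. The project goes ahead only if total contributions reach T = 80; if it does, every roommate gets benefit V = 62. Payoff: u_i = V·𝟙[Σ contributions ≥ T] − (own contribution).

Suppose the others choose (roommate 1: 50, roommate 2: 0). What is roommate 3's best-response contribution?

0

Others' total = 50. Even contributing 20 gives 70 < 80: no benefit either way.
Best response: 0.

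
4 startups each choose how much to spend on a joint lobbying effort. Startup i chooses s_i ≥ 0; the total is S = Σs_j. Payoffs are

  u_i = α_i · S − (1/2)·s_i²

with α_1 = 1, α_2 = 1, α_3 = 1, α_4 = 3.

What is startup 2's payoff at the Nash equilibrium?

Startup i's FOC: ∂u_i/∂s_i = α_i − s_i = 0, so s_i* = α_i.
NE contributions = (1, 1, 1, 3); S = 6.
u_2 = α_2·S − ½·(s_2)² = 1·6 − ½·1² = 5.5.

5.5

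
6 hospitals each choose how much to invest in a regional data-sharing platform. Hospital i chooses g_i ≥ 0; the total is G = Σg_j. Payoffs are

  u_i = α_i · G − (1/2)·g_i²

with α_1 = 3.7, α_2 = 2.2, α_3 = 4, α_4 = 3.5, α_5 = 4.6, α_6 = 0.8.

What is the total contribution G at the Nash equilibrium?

Hospital i's FOC: ∂u_i/∂g_i = α_i − g_i = 0, so g_i* = α_i.
NE contributions = (3.7, 2.2, 4, 3.5, 4.6, 0.8); G = 18.8.

18.8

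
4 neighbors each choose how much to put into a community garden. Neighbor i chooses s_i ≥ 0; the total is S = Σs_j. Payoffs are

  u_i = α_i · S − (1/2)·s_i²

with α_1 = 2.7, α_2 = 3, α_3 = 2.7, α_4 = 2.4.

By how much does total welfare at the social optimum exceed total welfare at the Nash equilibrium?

Neighbor i's FOC: ∂u_i/∂s_i = α_i − s_i = 0, so s_i* = α_i.
NE contributions = (2.7, 3, 2.7, 2.4); S = 10.8.
W^NE = (Σα)·S − ½Σα_i² = 10.8² − ½·29.34 = 101.97.
Planner sets s_i = Σα_j = 10.8 for every i, so S^SO = 4·10.8 = 43.2.
W^SO = (Σα)·S^SO − ½·4·(Σα)² = (4/2)·10.8² = 233.28.
Deadweight loss = W^SO − W^NE = 131.31.

131.31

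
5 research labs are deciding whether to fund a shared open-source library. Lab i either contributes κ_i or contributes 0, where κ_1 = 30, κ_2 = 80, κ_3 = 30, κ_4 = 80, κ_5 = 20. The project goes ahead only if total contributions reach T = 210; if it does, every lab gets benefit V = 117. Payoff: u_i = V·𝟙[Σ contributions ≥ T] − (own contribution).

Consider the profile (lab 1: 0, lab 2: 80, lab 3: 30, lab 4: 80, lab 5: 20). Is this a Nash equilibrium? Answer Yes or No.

Yes

Total = 210 ≥ 210: provided.
Lab 1 (pledges 0, payoff 117): pledging 30 → total 240, payoff 87. No gain.
Lab 2 (pledges 80, payoff 37): dropping to 0 → total 130, payoff 0. No gain.
Lab 3 (pledges 30, payoff 87): dropping to 0 → total 180, payoff 0. No gain.
Lab 4 (pledges 80, payoff 37): dropping to 0 → total 130, payoff 0. No gain.
Lab 5 (pledges 20, payoff 97): dropping to 0 → total 190, payoff 0. No gain.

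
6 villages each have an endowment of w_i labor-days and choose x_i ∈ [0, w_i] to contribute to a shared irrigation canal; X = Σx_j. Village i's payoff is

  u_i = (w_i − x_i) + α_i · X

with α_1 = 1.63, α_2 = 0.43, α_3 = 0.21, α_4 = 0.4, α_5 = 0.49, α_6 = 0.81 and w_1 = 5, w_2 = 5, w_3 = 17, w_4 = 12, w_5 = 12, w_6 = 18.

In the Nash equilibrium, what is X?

5

∂u_i/∂x_i = α_i − 1, so village i contributes w_i if α_i > 1, else 0.
α_i > 1 for i ∈ {1}; NE contributions (5, 0, 0, 0, 0, 0), X = 5.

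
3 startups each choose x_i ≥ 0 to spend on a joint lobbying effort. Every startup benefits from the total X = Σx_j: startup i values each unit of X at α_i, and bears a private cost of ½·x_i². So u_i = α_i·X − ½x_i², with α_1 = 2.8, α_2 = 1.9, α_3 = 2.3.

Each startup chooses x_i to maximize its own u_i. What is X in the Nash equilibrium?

Startup i's FOC: ∂u_i/∂x_i = α_i − x_i = 0, so x_i* = α_i.
NE contributions = (2.8, 1.9, 2.3); X = 7.

7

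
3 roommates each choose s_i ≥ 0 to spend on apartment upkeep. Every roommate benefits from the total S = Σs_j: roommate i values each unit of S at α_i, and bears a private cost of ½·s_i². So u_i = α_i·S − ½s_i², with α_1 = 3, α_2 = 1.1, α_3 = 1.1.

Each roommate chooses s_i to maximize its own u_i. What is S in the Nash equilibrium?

5.2

Roommate i's FOC: ∂u_i/∂s_i = α_i − s_i = 0, so s_i* = α_i.
NE contributions = (3, 1.1, 1.1); S = 5.2.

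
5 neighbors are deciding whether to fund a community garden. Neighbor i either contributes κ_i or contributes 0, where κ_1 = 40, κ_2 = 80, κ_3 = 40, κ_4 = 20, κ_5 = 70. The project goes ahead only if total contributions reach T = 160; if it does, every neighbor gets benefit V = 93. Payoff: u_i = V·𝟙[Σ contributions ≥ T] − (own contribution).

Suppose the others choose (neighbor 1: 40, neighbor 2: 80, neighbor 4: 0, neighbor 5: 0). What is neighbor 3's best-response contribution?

40

Others' total = 120. Contributing 40 brings total to 160 ≥ 160: gain V − κ_3 = 53.
Best response: 40.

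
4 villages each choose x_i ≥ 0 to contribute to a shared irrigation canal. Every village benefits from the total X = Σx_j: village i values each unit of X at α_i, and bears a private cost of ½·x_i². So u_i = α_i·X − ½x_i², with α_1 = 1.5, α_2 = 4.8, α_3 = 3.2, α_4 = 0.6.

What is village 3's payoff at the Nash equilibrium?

Village i's FOC: ∂u_i/∂x_i = α_i − x_i = 0, so x_i* = α_i.
NE contributions = (1.5, 4.8, 3.2, 0.6); X = 10.1.
u_3 = α_3·X − ½·(x_3)² = 3.2·10.1 − ½·3.2² = 27.2.

27.2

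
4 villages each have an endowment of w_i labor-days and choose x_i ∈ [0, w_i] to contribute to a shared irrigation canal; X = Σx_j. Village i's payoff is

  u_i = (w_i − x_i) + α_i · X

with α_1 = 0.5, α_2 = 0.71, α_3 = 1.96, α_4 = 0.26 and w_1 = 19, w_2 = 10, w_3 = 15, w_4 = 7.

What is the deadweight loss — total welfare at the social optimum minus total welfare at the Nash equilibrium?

87.48

∂u_i/∂x_i = α_i − 1, so village i contributes w_i if α_i > 1, else 0.
α_i > 1 for i ∈ {3}; NE contributions (0, 0, 15, 0), X = 15.
W^NE = Σw_i − X^NE + (Σα_i)·X^NE = 51 + 2.43·15 = 87.45.
Planner: ∂(Σu_j)/∂x_i = Σα_j − 1 = 2.43 > 0, so everyone contributes w_i; X^SO = 51, W^SO = 51 + 2.43·51 = 174.93.
Deadweight loss = 87.48.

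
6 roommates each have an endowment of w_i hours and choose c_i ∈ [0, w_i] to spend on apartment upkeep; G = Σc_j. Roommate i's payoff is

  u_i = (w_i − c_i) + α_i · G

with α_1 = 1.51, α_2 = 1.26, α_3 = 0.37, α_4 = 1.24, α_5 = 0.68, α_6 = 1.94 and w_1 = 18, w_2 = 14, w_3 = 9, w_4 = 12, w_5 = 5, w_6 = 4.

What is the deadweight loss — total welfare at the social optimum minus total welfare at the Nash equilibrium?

84

∂u_i/∂c_i = α_i − 1, so roommate i contributes w_i if α_i > 1, else 0.
α_i > 1 for i ∈ {1, 2, 4, 6}; NE contributions (18, 14, 0, 12, 0, 4), G = 48.
W^NE = Σw_i − G^NE + (Σα_i)·G^NE = 62 + 6·48 = 350.
Planner: ∂(Σu_j)/∂c_i = Σα_j − 1 = 6 > 0, so everyone contributes w_i; G^SO = 62, W^SO = 62 + 6·62 = 434.
Deadweight loss = 84.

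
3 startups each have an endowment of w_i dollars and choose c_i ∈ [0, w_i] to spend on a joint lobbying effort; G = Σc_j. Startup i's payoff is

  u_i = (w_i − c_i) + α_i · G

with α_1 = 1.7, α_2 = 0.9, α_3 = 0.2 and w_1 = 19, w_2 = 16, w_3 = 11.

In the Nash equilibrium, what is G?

19

∂u_i/∂c_i = α_i − 1, so startup i contributes w_i if α_i > 1, else 0.
α_i > 1 for i ∈ {1}; NE contributions (19, 0, 0), G = 19.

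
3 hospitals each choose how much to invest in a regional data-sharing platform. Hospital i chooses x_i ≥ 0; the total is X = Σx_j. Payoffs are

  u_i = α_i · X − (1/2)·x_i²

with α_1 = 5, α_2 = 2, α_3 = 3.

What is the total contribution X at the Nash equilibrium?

Hospital i's FOC: ∂u_i/∂x_i = α_i − x_i = 0, so x_i* = α_i.
NE contributions = (5, 2, 3); X = 10.

10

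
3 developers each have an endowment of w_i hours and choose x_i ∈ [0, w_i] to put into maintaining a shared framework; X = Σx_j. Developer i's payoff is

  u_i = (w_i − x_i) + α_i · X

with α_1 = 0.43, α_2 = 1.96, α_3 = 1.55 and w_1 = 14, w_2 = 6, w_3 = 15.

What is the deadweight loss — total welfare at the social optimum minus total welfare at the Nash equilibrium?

∂u_i/∂x_i = α_i − 1, so developer i contributes w_i if α_i > 1, else 0.
α_i > 1 for i ∈ {2, 3}; NE contributions (0, 6, 15), X = 21.
W^NE = Σw_i − X^NE + (Σα_i)·X^NE = 35 + 2.94·21 = 96.74.
Planner: ∂(Σu_j)/∂x_i = Σα_j − 1 = 2.94 > 0, so everyone contributes w_i; X^SO = 35, W^SO = 35 + 2.94·35 = 137.9.
Deadweight loss = 41.16.

41.16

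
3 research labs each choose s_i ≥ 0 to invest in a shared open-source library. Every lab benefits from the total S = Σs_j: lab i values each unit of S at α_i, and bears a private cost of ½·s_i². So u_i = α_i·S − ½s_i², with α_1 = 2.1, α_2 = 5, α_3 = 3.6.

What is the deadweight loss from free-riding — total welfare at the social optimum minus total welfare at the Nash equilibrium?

Lab i's FOC: ∂u_i/∂s_i = α_i − s_i = 0, so s_i* = α_i.
NE contributions = (2.1, 5, 3.6); S = 10.7.
W^NE = (Σα)·S − ½Σα_i² = 10.7² − ½·42.37 = 93.305.
Planner sets s_i = Σα_j = 10.7 for every i, so S^SO = 3·10.7 = 32.1.
W^SO = (Σα)·S^SO − ½·3·(Σα)² = (3/2)·10.7² = 171.735.
Deadweight loss = W^SO − W^NE = 78.43.

78.43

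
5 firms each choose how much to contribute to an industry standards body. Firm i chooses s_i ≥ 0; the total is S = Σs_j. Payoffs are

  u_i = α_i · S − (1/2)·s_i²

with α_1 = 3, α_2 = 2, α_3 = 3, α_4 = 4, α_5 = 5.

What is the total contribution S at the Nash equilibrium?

Firm i's FOC: ∂u_i/∂s_i = α_i − s_i = 0, so s_i* = α_i.
NE contributions = (3, 2, 3, 4, 5); S = 17.

17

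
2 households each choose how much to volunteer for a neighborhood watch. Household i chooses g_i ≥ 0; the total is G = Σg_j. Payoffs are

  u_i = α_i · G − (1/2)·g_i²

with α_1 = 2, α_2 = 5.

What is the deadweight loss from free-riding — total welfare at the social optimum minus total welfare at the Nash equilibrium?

Household i's FOC: ∂u_i/∂g_i = α_i − g_i = 0, so g_i* = α_i.
NE contributions = (2, 5); G = 7.
W^NE = (Σα)·G − ½Σα_i² = 7² − ½·29 = 34.5.
Planner sets g_i = Σα_j = 7 for every i, so G^SO = 2·7 = 14.
W^SO = (Σα)·G^SO − ½·2·(Σα)² = (2/2)·7² = 49.
Deadweight loss = W^SO − W^NE = 14.5.

14.5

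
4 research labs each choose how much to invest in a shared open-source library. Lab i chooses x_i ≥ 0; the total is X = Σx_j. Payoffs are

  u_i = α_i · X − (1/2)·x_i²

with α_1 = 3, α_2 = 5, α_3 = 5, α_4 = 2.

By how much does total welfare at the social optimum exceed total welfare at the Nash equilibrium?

256.5

Lab i's FOC: ∂u_i/∂x_i = α_i − x_i = 0, so x_i* = α_i.
NE contributions = (3, 5, 5, 2); X = 15.
W^NE = (Σα)·X − ½Σα_i² = 15² − ½·63 = 193.5.
Planner sets x_i = Σα_j = 15 for every i, so X^SO = 4·15 = 60.
W^SO = (Σα)·X^SO − ½·4·(Σα)² = (4/2)·15² = 450.
Deadweight loss = W^SO − W^NE = 256.5.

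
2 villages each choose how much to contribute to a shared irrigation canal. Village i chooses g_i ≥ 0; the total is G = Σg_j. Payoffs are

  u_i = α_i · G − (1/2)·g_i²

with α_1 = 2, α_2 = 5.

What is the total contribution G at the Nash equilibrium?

Village i's FOC: ∂u_i/∂g_i = α_i − g_i = 0, so g_i* = α_i.
NE contributions = (2, 5); G = 7.

7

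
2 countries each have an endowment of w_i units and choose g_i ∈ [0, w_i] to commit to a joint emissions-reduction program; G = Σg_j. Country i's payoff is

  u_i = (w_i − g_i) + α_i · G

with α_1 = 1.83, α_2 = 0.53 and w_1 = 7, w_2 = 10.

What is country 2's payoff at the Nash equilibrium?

∂u_i/∂g_i = α_i − 1, so country i contributes w_i if α_i > 1, else 0.
α_i > 1 for i ∈ {1}; NE contributions (7, 0), G = 7.
u_2 = (10 − 0) + 0.53·7 = 13.71.

13.71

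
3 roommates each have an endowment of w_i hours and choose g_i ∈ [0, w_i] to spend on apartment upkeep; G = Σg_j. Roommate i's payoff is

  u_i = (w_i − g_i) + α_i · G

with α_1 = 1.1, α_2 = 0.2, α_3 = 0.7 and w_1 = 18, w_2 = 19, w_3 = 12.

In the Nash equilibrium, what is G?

∂u_i/∂g_i = α_i − 1, so roommate i contributes w_i if α_i > 1, else 0.
α_i > 1 for i ∈ {1}; NE contributions (18, 0, 0), G = 18.

18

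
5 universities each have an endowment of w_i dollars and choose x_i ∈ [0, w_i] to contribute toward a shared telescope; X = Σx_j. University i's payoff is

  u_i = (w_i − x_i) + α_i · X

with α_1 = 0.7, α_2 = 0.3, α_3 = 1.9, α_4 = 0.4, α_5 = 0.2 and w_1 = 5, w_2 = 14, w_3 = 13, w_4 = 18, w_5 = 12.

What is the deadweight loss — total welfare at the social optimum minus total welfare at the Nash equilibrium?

122.5

∂u_i/∂x_i = α_i − 1, so university i contributes w_i if α_i > 1, else 0.
α_i > 1 for i ∈ {3}; NE contributions (0, 0, 13, 0, 0), X = 13.
W^NE = Σw_i − X^NE + (Σα_i)·X^NE = 62 + 2.5·13 = 94.5.
Planner: ∂(Σu_j)/∂x_i = Σα_j − 1 = 2.5 > 0, so everyone contributes w_i; X^SO = 62, W^SO = 62 + 2.5·62 = 217.
Deadweight loss = 122.5.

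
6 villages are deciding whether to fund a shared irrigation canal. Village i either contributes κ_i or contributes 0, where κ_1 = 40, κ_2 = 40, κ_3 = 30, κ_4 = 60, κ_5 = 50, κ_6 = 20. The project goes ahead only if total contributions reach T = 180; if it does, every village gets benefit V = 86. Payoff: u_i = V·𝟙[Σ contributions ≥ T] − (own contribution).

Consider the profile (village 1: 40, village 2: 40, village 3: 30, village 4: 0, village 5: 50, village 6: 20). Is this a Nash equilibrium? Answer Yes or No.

Total = 180 ≥ 180: provided.
Village 1 (pledges 40, payoff 46): dropping to 0 → total 140, payoff 0. No gain.
Village 2 (pledges 40, payoff 46): dropping to 0 → total 140, payoff 0. No gain.
Village 3 (pledges 30, payoff 56): dropping to 0 → total 150, payoff 0. No gain.
Village 4 (pledges 0, payoff 86): pledging 60 → total 240, payoff 26. No gain.
Village 5 (pledges 50, payoff 36): dropping to 0 → total 130, payoff 0. No gain.
Village 6 (pledges 20, payoff 66): dropping to 0 → total 160, payoff 0. No gain.

Yes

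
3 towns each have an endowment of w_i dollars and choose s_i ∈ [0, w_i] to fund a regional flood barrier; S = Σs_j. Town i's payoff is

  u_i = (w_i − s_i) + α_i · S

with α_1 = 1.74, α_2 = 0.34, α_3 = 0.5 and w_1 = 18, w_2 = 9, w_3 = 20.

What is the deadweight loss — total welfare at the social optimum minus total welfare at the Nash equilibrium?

45.82

∂u_i/∂s_i = α_i − 1, so town i contributes w_i if α_i > 1, else 0.
α_i > 1 for i ∈ {1}; NE contributions (18, 0, 0), S = 18.
W^NE = Σw_i − S^NE + (Σα_i)·S^NE = 47 + 1.58·18 = 75.44.
Planner: ∂(Σu_j)/∂s_i = Σα_j − 1 = 1.58 > 0, so everyone contributes w_i; S^SO = 47, W^SO = 47 + 1.58·47 = 121.26.
Deadweight loss = 45.82.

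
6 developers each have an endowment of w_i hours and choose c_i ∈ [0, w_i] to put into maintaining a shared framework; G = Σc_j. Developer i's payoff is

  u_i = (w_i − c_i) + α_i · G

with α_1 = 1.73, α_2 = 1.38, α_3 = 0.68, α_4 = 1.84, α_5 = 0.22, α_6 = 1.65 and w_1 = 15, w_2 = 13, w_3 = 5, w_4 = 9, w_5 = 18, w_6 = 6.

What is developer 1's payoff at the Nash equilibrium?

∂u_i/∂c_i = α_i − 1, so developer i contributes w_i if α_i > 1, else 0.
α_i > 1 for i ∈ {1, 2, 4, 6}; NE contributions (15, 13, 0, 9, 0, 6), G = 43.
u_1 = (15 − 15) + 1.73·43 = 74.39.

74.39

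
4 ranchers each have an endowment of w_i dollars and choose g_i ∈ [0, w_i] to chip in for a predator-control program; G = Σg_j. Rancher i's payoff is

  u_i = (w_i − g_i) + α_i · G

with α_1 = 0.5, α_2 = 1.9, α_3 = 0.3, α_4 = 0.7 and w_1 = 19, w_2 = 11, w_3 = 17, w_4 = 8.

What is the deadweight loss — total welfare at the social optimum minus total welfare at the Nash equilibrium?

105.6

∂u_i/∂g_i = α_i − 1, so rancher i contributes w_i if α_i > 1, else 0.
α_i > 1 for i ∈ {2}; NE contributions (0, 11, 0, 0), G = 11.
W^NE = Σw_i − G^NE + (Σα_i)·G^NE = 55 + 2.4·11 = 81.4.
Planner: ∂(Σu_j)/∂g_i = Σα_j − 1 = 2.4 > 0, so everyone contributes w_i; G^SO = 55, W^SO = 55 + 2.4·55 = 187.
Deadweight loss = 105.6.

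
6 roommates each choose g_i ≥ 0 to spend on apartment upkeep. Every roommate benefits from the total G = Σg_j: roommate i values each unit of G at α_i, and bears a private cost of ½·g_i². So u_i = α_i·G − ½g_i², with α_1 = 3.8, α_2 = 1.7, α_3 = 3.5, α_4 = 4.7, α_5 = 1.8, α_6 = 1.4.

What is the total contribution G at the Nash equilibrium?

Roommate i's FOC: ∂u_i/∂g_i = α_i − g_i = 0, so g_i* = α_i.
NE contributions = (3.8, 1.7, 3.5, 4.7, 1.8, 1.4); G = 16.9.

16.9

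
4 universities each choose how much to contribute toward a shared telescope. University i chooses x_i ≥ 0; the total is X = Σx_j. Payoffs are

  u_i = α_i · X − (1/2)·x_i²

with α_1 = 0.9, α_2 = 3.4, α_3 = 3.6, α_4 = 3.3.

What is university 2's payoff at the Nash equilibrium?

32.3

University i's FOC: ∂u_i/∂x_i = α_i − x_i = 0, so x_i* = α_i.
NE contributions = (0.9, 3.4, 3.6, 3.3); X = 11.2.
u_2 = α_2·X − ½·(x_2)² = 3.4·11.2 − ½·3.4² = 32.3.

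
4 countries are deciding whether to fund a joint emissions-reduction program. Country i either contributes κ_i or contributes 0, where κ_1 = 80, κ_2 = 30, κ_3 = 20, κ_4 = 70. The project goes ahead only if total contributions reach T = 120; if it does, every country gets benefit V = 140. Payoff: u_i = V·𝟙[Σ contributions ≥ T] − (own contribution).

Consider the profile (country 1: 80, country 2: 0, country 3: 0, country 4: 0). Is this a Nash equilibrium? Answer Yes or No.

Total = 80 < 120: not provided.
Country 1 (pledges 80, payoff -80): dropping to 0 → total 0, payoff 0. Profitable deviation.

No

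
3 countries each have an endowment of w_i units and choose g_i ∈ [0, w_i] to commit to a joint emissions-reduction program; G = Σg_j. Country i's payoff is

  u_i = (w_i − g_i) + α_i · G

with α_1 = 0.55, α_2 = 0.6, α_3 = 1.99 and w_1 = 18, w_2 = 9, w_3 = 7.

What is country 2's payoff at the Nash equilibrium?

13.2

∂u_i/∂g_i = α_i − 1, so country i contributes w_i if α_i > 1, else 0.
α_i > 1 for i ∈ {3}; NE contributions (0, 0, 7), G = 7.
u_2 = (9 − 0) + 0.6·7 = 13.2.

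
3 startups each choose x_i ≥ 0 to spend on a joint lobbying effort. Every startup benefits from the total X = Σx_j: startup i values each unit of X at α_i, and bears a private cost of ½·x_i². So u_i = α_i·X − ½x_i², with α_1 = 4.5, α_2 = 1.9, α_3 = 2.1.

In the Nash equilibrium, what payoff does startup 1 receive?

Startup i's FOC: ∂u_i/∂x_i = α_i − x_i = 0, so x_i* = α_i.
NE contributions = (4.5, 1.9, 2.1); X = 8.5.
u_1 = α_1·X − ½·(x_1)² = 4.5·8.5 − ½·4.5² = 28.125.

28.125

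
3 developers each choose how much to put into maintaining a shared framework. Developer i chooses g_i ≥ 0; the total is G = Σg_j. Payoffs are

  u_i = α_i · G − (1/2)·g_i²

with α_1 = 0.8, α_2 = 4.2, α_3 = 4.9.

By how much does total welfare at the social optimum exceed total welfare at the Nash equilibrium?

Developer i's FOC: ∂u_i/∂g_i = α_i − g_i = 0, so g_i* = α_i.
NE contributions = (0.8, 4.2, 4.9); G = 9.9.
W^NE = (Σα)·G − ½Σα_i² = 9.9² − ½·42.29 = 76.865.
Planner sets g_i = Σα_j = 9.9 for every i, so G^SO = 3·9.9 = 29.7.
W^SO = (Σα)·G^SO − ½·3·(Σα)² = (3/2)·9.9² = 147.015.
Deadweight loss = W^SO − W^NE = 70.15.

70.15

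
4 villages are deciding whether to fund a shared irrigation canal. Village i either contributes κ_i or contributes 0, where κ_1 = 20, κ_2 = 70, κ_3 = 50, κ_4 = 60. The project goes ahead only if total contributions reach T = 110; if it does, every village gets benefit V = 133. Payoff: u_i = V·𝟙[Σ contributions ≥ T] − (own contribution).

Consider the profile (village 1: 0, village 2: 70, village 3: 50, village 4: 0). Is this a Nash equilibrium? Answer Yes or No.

Total = 120 ≥ 110: provided.
Village 1 (pledges 0, payoff 133): pledging 20 → total 140, payoff 113. No gain.
Village 2 (pledges 70, payoff 63): dropping to 0 → total 50, payoff 0. No gain.
Village 3 (pledges 50, payoff 83): dropping to 0 → total 70, payoff 0. No gain.
Village 4 (pledges 0, payoff 133): pledging 60 → total 180, payoff 73. No gain.

Yes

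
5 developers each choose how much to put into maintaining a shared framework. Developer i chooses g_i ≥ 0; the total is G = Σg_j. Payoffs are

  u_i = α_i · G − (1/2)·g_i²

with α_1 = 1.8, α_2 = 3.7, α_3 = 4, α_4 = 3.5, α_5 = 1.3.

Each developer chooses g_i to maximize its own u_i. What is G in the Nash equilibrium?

Developer i's FOC: ∂u_i/∂g_i = α_i − g_i = 0, so g_i* = α_i.
NE contributions = (1.8, 3.7, 4, 3.5, 1.3); G = 14.3.

14.3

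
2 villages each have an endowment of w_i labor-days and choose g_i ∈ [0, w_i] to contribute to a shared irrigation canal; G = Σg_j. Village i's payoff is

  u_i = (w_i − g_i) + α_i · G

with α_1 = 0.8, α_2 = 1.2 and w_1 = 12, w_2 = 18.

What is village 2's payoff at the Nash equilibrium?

21.6

∂u_i/∂g_i = α_i − 1, so village i contributes w_i if α_i > 1, else 0.
α_i > 1 for i ∈ {2}; NE contributions (0, 18), G = 18.
u_2 = (18 − 18) + 1.2·18 = 21.6.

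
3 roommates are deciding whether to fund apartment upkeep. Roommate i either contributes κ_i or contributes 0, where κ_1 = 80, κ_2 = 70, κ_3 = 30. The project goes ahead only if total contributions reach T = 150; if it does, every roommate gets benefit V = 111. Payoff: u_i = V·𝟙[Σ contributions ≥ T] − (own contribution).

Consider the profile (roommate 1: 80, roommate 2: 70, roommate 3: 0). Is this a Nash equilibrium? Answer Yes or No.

Yes

Total = 150 ≥ 150: provided.
Roommate 1 (pledges 80, payoff 31): dropping to 0 → total 70, payoff 0. No gain.
Roommate 2 (pledges 70, payoff 41): dropping to 0 → total 80, payoff 0. No gain.
Roommate 3 (pledges 0, payoff 111): pledging 30 → total 180, payoff 81. No gain.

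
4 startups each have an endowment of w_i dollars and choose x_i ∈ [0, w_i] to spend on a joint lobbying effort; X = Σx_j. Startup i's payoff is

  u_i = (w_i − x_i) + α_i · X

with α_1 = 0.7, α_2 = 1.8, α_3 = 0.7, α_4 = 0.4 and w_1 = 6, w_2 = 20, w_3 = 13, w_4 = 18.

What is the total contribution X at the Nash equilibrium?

∂u_i/∂x_i = α_i − 1, so startup i contributes w_i if α_i > 1, else 0.
α_i > 1 for i ∈ {2}; NE contributions (0, 20, 0, 0), X = 20.

20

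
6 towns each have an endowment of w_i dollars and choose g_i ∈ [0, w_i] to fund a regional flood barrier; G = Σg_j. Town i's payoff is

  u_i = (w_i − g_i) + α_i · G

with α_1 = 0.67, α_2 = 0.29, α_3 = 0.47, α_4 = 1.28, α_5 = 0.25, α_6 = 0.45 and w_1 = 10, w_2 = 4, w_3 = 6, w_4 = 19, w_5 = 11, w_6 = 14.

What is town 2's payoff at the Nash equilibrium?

9.51

∂u_i/∂g_i = α_i − 1, so town i contributes w_i if α_i > 1, else 0.
α_i > 1 for i ∈ {4}; NE contributions (0, 0, 0, 19, 0, 0), G = 19.
u_2 = (4 − 0) + 0.29·19 = 9.51.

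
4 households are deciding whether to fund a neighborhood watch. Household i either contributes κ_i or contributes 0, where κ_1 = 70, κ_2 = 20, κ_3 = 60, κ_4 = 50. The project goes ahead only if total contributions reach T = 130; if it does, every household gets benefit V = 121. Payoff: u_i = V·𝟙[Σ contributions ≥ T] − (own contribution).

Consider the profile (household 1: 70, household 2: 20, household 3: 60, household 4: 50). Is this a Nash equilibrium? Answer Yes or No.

Total = 200 ≥ 130: provided.
Household 1 (pledges 70, payoff 51): dropping to 0 → total 130, payoff 121. Profitable deviation.

No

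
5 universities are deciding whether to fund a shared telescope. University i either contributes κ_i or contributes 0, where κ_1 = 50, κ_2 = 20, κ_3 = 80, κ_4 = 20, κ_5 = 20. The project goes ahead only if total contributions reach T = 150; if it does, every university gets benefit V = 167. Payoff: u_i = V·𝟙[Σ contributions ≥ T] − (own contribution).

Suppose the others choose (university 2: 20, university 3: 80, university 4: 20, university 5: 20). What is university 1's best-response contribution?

Others' total = 140. Contributing 50 brings total to 190 ≥ 150: gain V − κ_1 = 117.
Best response: 50.

50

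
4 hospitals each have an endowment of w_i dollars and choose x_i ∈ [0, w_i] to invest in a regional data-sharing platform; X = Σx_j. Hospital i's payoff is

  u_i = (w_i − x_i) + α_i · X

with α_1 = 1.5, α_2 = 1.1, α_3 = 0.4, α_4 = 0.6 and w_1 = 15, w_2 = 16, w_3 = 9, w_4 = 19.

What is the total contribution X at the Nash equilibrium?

∂u_i/∂x_i = α_i − 1, so hospital i contributes w_i if α_i > 1, else 0.
α_i > 1 for i ∈ {1, 2}; NE contributions (15, 16, 0, 0), X = 31.

31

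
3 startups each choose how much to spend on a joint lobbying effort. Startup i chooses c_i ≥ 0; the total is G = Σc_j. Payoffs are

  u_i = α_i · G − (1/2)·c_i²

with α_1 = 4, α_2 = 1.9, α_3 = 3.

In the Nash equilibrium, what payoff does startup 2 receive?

Startup i's FOC: ∂u_i/∂c_i = α_i − c_i = 0, so c_i* = α_i.
NE contributions = (4, 1.9, 3); G = 8.9.
u_2 = α_2·G − ½·(c_2)² = 1.9·8.9 − ½·1.9² = 15.105.

15.105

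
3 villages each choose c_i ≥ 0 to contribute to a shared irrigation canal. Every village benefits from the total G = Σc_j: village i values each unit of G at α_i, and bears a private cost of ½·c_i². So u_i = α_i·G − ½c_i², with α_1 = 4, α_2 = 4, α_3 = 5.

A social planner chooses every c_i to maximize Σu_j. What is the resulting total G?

39

Planner FOC: ∂(Σu_j)/∂c_i = (Σα_j) − c_i = 0, so c_i^SO = Σα_j = 13 for every i; G^SO = 39.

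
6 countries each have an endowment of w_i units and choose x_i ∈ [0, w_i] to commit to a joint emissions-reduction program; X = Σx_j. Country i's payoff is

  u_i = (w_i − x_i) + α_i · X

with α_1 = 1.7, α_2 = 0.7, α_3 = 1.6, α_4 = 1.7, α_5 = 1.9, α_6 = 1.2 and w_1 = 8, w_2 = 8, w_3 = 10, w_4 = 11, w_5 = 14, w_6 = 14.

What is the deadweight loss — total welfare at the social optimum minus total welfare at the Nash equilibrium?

62.4

∂u_i/∂x_i = α_i − 1, so country i contributes w_i if α_i > 1, else 0.
α_i > 1 for i ∈ {1, 3, 4, 5, 6}; NE contributions (8, 0, 10, 11, 14, 14), X = 57.
W^NE = Σw_i − X^NE + (Σα_i)·X^NE = 65 + 7.8·57 = 509.6.
Planner: ∂(Σu_j)/∂x_i = Σα_j − 1 = 7.8 > 0, so everyone contributes w_i; X^SO = 65, W^SO = 65 + 7.8·65 = 572.
Deadweight loss = 62.4.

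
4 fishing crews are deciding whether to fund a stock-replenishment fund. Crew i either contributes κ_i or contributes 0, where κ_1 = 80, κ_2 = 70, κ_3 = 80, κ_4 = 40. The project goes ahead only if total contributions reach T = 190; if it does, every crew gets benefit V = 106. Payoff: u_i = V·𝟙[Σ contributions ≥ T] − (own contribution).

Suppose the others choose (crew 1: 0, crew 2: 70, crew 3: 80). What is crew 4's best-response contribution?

Others' total = 150. Contributing 40 brings total to 190 ≥ 190: gain V − κ_4 = 66.
Best response: 40.

40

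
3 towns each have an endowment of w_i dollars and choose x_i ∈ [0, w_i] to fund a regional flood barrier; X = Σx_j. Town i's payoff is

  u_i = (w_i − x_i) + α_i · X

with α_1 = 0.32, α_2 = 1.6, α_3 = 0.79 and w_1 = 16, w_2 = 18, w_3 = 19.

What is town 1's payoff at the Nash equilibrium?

21.76

∂u_i/∂x_i = α_i − 1, so town i contributes w_i if α_i > 1, else 0.
α_i > 1 for i ∈ {2}; NE contributions (0, 18, 0), X = 18.
u_1 = (16 − 0) + 0.32·18 = 21.76.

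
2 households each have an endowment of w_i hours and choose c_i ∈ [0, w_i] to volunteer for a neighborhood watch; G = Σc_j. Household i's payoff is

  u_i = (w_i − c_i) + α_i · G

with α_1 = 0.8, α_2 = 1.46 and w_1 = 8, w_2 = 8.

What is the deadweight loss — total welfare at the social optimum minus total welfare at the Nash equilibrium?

∂u_i/∂c_i = α_i − 1, so household i contributes w_i if α_i > 1, else 0.
α_i > 1 for i ∈ {2}; NE contributions (0, 8), G = 8.
W^NE = Σw_i − G^NE + (Σα_i)·G^NE = 16 + 1.26·8 = 26.08.
Planner: ∂(Σu_j)/∂c_i = Σα_j − 1 = 1.26 > 0, so everyone contributes w_i; G^SO = 16, W^SO = 16 + 1.26·16 = 36.16.
Deadweight loss = 10.08.

10.08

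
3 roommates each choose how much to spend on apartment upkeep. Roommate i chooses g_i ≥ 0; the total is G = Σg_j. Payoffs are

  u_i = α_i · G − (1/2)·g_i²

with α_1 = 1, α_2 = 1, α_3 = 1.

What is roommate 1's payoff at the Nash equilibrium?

2.5

Roommate i's FOC: ∂u_i/∂g_i = α_i − g_i = 0, so g_i* = α_i.
NE contributions = (1, 1, 1); G = 3.
u_1 = α_1·G − ½·(g_1)² = 1·3 − ½·1² = 2.5.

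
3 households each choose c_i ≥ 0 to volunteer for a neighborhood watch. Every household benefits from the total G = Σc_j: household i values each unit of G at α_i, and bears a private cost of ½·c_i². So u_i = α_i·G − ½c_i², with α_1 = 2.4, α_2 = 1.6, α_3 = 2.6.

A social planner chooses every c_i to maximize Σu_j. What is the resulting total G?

19.8

Planner FOC: ∂(Σu_j)/∂c_i = (Σα_j) − c_i = 0, so c_i^SO = Σα_j = 6.6 for every i; G^SO = 19.8.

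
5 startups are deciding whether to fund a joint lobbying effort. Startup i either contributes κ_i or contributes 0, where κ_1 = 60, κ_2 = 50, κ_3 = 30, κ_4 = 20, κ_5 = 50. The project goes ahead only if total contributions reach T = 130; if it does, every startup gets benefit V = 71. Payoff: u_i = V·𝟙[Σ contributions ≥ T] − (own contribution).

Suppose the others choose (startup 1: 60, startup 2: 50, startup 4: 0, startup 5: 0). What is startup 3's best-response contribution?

30

Others' total = 110. Contributing 30 brings total to 140 ≥ 130: gain V − κ_3 = 41.
Best response: 30.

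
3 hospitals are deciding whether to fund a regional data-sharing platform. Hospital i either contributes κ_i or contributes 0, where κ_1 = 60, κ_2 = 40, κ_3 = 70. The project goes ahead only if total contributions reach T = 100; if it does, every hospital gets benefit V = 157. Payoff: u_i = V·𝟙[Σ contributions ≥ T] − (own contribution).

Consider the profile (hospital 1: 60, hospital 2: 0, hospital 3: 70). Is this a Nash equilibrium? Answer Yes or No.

Yes

Total = 130 ≥ 100: provided.
Hospital 1 (pledges 60, payoff 97): dropping to 0 → total 70, payoff 0. No gain.
Hospital 2 (pledges 0, payoff 157): pledging 40 → total 170, payoff 117. No gain.
Hospital 3 (pledges 70, payoff 87): dropping to 0 → total 60, payoff 0. No gain.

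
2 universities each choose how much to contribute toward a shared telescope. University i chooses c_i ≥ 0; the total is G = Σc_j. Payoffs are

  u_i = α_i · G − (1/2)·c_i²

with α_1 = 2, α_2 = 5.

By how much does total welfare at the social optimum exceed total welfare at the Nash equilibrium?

14.5

University i's FOC: ∂u_i/∂c_i = α_i − c_i = 0, so c_i* = α_i.
NE contributions = (2, 5); G = 7.
W^NE = (Σα)·G − ½Σα_i² = 7² − ½·29 = 34.5.
Planner sets c_i = Σα_j = 7 for every i, so G^SO = 2·7 = 14.
W^SO = (Σα)·G^SO − ½·2·(Σα)² = (2/2)·7² = 49.
Deadweight loss = W^SO − W^NE = 14.5.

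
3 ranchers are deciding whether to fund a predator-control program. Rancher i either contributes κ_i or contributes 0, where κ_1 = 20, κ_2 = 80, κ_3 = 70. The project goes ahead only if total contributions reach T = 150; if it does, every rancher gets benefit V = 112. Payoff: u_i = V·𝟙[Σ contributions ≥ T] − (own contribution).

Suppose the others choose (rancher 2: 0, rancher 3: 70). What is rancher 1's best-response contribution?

0

Others' total = 70. Even contributing 20 gives 90 < 150: no benefit either way.
Best response: 0.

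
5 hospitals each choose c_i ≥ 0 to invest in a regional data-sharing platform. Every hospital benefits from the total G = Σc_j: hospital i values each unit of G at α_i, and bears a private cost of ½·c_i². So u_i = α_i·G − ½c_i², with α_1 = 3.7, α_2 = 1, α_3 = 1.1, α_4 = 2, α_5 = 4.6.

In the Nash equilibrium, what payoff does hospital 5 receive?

46.46

Hospital i's FOC: ∂u_i/∂c_i = α_i − c_i = 0, so c_i* = α_i.
NE contributions = (3.7, 1, 1.1, 2, 4.6); G = 12.4.
u_5 = α_5·G − ½·(c_5)² = 4.6·12.4 − ½·4.6² = 46.46.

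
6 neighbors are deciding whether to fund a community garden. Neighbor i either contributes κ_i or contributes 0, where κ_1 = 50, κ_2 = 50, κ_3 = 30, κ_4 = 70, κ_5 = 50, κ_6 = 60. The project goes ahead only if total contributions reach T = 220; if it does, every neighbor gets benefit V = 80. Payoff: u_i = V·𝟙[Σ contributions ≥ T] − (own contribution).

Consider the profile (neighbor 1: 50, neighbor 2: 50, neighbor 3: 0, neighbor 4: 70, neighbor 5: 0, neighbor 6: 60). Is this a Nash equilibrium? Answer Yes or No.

Total = 230 ≥ 220: provided.
Neighbor 1 (pledges 50, payoff 30): dropping to 0 → total 180, payoff 0. No gain.
Neighbor 2 (pledges 50, payoff 30): dropping to 0 → total 180, payoff 0. No gain.
Neighbor 3 (pledges 0, payoff 80): pledging 30 → total 260, payoff 50. No gain.
Neighbor 4 (pledges 70, payoff 10): dropping to 0 → total 160, payoff 0. No gain.
Neighbor 5 (pledges 0, payoff 80): pledging 50 → total 280, payoff 30. No gain.
Neighbor 6 (pledges 60, payoff 20): dropping to 0 → total 170, payoff 0. No gain.

Yes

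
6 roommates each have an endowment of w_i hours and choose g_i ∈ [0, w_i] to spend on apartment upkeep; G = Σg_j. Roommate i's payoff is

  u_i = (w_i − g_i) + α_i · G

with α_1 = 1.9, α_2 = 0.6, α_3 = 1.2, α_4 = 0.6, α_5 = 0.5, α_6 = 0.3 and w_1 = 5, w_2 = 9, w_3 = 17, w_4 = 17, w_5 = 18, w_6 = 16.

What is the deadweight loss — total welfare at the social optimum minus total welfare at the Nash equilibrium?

246

∂u_i/∂g_i = α_i − 1, so roommate i contributes w_i if α_i > 1, else 0.
α_i > 1 for i ∈ {1, 3}; NE contributions (5, 0, 17, 0, 0, 0), G = 22.
W^NE = Σw_i − G^NE + (Σα_i)·G^NE = 82 + 4.1·22 = 172.2.
Planner: ∂(Σu_j)/∂g_i = Σα_j − 1 = 4.1 > 0, so everyone contributes w_i; G^SO = 82, W^SO = 82 + 4.1·82 = 418.2.
Deadweight loss = 246.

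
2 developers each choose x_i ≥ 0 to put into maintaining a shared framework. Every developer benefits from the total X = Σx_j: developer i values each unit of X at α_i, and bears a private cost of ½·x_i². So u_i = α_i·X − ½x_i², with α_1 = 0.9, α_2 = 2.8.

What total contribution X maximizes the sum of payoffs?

Planner FOC: ∂(Σu_j)/∂x_i = (Σα_j) − x_i = 0, so x_i^SO = Σα_j = 3.7 for every i; X^SO = 7.4.

7.4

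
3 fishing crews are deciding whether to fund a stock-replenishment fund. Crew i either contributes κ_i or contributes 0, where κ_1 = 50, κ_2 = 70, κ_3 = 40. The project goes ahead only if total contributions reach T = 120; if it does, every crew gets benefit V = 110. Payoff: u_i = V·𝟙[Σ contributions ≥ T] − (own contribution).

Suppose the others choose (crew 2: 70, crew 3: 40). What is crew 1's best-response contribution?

50

Others' total = 110. Contributing 50 brings total to 160 ≥ 120: gain V − κ_1 = 60.
Best response: 50.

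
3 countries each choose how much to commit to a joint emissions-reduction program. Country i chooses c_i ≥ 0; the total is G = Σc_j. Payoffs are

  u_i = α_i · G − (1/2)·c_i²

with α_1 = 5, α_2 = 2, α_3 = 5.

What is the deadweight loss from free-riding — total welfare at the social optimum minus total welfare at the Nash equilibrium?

99

Country i's FOC: ∂u_i/∂c_i = α_i − c_i = 0, so c_i* = α_i.
NE contributions = (5, 2, 5); G = 12.
W^NE = (Σα)·G − ½Σα_i² = 12² − ½·54 = 117.
Planner sets c_i = Σα_j = 12 for every i, so G^SO = 3·12 = 36.
W^SO = (Σα)·G^SO − ½·3·(Σα)² = (3/2)·12² = 216.
Deadweight loss = W^SO − W^NE = 99.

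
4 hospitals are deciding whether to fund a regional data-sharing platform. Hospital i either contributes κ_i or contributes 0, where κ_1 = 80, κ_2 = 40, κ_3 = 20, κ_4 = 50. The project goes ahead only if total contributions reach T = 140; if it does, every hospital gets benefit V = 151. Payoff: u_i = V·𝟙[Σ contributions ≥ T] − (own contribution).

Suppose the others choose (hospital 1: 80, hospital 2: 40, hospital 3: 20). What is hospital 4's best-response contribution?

0

Others' total = 140 ≥ 140; contributing adds cost 50 for no extra benefit.
Best response: 0.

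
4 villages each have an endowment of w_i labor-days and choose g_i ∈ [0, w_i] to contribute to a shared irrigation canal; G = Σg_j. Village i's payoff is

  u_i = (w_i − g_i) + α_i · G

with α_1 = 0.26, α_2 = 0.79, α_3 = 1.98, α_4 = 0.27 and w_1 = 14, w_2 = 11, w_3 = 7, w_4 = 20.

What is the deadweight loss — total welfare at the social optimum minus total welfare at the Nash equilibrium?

∂u_i/∂g_i = α_i − 1, so village i contributes w_i if α_i > 1, else 0.
α_i > 1 for i ∈ {3}; NE contributions (0, 0, 7, 0), G = 7.
W^NE = Σw_i − G^NE + (Σα_i)·G^NE = 52 + 2.3·7 = 68.1.
Planner: ∂(Σu_j)/∂g_i = Σα_j − 1 = 2.3 > 0, so everyone contributes w_i; G^SO = 52, W^SO = 52 + 2.3·52 = 171.6.
Deadweight loss = 103.5.

103.5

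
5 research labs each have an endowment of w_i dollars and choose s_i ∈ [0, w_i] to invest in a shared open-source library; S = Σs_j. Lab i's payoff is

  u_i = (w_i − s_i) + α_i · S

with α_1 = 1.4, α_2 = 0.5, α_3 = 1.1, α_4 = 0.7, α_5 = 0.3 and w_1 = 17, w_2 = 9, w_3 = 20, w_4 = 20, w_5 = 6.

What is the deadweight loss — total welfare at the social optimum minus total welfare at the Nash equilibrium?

105

∂u_i/∂s_i = α_i − 1, so lab i contributes w_i if α_i > 1, else 0.
α_i > 1 for i ∈ {1, 3}; NE contributions (17, 0, 20, 0, 0), S = 37.
W^NE = Σw_i − S^NE + (Σα_i)·S^NE = 72 + 3·37 = 183.
Planner: ∂(Σu_j)/∂s_i = Σα_j − 1 = 3 > 0, so everyone contributes w_i; S^SO = 72, W^SO = 72 + 3·72 = 288.
Deadweight loss = 105.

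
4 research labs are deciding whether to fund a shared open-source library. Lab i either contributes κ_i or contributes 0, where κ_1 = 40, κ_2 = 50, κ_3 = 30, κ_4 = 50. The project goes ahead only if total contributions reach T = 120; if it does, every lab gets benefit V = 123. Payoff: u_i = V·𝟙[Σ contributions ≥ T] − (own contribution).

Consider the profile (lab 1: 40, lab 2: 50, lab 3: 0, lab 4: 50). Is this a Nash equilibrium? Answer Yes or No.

Yes

Total = 140 ≥ 120: provided.
Lab 1 (pledges 40, payoff 83): dropping to 0 → total 100, payoff 0. No gain.
Lab 2 (pledges 50, payoff 73): dropping to 0 → total 90, payoff 0. No gain.
Lab 3 (pledges 0, payoff 123): pledging 30 → total 170, payoff 93. No gain.
Lab 4 (pledges 50, payoff 73): dropping to 0 → total 90, payoff 0. No gain.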